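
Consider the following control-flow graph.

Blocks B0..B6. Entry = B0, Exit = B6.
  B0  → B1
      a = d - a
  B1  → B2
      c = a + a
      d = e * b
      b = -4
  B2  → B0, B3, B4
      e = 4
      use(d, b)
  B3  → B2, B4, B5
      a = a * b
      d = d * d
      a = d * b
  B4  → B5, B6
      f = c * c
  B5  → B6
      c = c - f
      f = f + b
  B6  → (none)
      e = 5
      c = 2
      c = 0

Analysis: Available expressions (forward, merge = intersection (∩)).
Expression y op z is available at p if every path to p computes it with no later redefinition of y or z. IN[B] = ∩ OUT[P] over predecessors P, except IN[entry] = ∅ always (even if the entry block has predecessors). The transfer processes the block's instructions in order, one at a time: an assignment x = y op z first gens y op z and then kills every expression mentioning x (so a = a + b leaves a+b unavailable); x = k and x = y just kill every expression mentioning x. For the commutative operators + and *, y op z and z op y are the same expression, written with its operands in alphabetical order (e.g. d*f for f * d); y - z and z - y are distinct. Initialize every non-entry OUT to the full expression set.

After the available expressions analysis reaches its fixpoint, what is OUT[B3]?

Answer: {b*d}

Derivation:
Per-block solution:
  B0:  IN={}  OUT={}
  B1:  IN={}  OUT={a+a}
  B2:  IN={}  OUT={}
  B3:  IN={}  OUT={b*d}
  B4:  IN={}  OUT={c*c}
  B5:  IN={}  OUT={}
  B6:  IN={}  OUT={}

Merge at B3: IN[B3] = OUT[B2] = {}
Applying B3's transfer function to that IN value gives OUT[B3] (row B3 above).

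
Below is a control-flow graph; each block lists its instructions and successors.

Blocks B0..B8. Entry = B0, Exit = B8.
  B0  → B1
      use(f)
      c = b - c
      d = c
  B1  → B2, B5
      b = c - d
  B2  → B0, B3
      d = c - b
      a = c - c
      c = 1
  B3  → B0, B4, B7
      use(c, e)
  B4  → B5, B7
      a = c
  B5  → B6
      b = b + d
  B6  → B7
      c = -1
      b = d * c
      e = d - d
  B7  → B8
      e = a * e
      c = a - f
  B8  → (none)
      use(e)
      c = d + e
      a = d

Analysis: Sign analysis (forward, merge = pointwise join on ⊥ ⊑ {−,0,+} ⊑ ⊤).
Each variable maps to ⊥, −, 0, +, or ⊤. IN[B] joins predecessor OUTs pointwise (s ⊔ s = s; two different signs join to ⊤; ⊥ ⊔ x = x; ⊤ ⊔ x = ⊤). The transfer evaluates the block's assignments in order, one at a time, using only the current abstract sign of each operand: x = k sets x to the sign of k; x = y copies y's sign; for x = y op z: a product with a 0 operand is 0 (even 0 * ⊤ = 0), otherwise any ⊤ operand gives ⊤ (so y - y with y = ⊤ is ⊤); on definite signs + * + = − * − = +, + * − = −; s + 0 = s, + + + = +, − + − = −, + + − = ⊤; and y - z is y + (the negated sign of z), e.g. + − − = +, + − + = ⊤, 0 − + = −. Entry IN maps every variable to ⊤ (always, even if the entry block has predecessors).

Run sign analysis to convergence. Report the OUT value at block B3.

Answer: {a: ⊤, b: ⊤, c: +, d: ⊤, e: ⊤, f: ⊤}

Working:
Fixpoint table:
  B0:  IN=(all ⊤)  OUT=(all ⊤)
  B1:  IN=(all ⊤)  OUT=(all ⊤)
  B2:  IN=(all ⊤)  OUT={c:+; rest ⊤}
  B3:  IN={c:+; rest ⊤}  OUT={c:+; rest ⊤}
  B4:  IN={c:+; rest ⊤}  OUT={a:+, c:+; rest ⊤}
  B5:  IN=(all ⊤)  OUT=(all ⊤)
  B6:  IN=(all ⊤)  OUT={c:-; rest ⊤}
  B7:  IN=(all ⊤)  OUT=(all ⊤)
  B8:  IN=(all ⊤)  OUT=(all ⊤)

Merge at B3: IN[B3] = OUT[B2] = {a: ⊤, b: ⊤, c: +, d: ⊤, e: ⊤, f: ⊤}
Applying B3's transfer function to that IN value gives OUT[B3] (row B3 above).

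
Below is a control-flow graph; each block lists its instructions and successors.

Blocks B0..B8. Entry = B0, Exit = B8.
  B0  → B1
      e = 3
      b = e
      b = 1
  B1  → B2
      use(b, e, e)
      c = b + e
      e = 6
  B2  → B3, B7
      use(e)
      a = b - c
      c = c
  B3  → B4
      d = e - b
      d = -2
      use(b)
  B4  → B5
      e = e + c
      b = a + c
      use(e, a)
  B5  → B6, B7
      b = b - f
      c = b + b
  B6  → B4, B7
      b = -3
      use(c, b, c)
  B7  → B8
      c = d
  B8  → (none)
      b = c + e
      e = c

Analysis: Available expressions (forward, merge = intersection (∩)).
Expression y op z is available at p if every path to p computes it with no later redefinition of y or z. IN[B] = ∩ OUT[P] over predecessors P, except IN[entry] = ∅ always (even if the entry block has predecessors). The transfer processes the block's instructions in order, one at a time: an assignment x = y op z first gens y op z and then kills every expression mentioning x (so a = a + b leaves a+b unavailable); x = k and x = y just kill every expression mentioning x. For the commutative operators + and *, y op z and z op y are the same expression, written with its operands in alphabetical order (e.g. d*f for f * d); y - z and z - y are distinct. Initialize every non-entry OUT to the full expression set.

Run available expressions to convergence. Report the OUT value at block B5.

Answer: {b+b}

Derivation:
Fixpoint table:
  B0:  IN={}  OUT={}
  B1:  IN={}  OUT={}
  B2:  IN={}  OUT={}
  B3:  IN={}  OUT={e-b}
  B4:  IN={}  OUT={a+c}
  B5:  IN={a+c}  OUT={b+b}
  B6:  IN={b+b}  OUT={}
  B7:  IN={}  OUT={}
  B8:  IN={}  OUT={}

Merge at B5: IN[B5] = OUT[B4] = {a+c}
Applying B5's transfer function to that IN value gives OUT[B5] (row B5 above).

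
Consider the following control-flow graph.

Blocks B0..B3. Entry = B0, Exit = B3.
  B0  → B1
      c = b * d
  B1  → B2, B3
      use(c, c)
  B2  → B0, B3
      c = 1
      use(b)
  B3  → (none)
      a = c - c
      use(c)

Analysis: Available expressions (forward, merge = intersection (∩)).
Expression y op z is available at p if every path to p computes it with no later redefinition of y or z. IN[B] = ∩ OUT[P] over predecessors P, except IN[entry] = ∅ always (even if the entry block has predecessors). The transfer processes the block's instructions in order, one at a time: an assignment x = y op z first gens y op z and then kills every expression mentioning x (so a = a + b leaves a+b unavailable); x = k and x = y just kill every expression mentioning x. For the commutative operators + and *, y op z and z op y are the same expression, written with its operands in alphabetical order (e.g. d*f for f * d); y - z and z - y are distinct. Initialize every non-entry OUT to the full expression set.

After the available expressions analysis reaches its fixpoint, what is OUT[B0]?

Answer: {b*d}

Trace:
Fixpoint table:
  B0:  IN={}  OUT={b*d}
  B1:  IN={b*d}  OUT={b*d}
  B2:  IN={b*d}  OUT={b*d}
  B3:  IN={b*d}  OUT={b*d, c-c}

Merge at B0 (entry node, so the boundary value {} is joined with the incoming edge(s)): IN[B0] = {} ∩ OUT[B2] = {}
Applying B0's transfer function to that IN value gives OUT[B0] (row B0 above).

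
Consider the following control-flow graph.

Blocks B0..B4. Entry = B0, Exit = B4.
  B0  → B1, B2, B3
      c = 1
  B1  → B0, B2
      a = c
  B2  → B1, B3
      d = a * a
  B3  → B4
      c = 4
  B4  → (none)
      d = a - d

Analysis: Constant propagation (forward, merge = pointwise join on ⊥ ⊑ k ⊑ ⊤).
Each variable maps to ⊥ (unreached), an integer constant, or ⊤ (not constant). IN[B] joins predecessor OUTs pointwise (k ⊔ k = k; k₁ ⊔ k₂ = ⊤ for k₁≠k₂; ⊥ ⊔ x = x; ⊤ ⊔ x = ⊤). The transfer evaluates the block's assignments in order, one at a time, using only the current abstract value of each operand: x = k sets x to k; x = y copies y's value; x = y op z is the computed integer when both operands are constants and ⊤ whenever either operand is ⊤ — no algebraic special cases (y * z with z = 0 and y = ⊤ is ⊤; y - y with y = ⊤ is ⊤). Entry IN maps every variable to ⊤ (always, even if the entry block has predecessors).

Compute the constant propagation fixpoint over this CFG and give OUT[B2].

Answer: {a: ⊤, b: ⊤, c: 1, d: ⊤, e: ⊤, f: ⊤}

Trace:
Per-block solution:
  B0: | IN=(all ⊤) | OUT={c:1; rest ⊤}
  B1: | IN={c:1; rest ⊤} | OUT={a:1, c:1; rest ⊤}
  B2: | IN={c:1; rest ⊤} | OUT={c:1; rest ⊤}
  B3: | IN={c:1; rest ⊤} | OUT={c:4; rest ⊤}
  B4: | IN={c:4; rest ⊤} | OUT={c:4; rest ⊤}

Merge at B2: IN[B2] = OUT[B0] ⊔ OUT[B1] = {a: ⊤, b: ⊤, c: 1, d: ⊤, e: ⊤, f: ⊤}
Applying B2's transfer function to that IN value gives OUT[B2] (row B2 above).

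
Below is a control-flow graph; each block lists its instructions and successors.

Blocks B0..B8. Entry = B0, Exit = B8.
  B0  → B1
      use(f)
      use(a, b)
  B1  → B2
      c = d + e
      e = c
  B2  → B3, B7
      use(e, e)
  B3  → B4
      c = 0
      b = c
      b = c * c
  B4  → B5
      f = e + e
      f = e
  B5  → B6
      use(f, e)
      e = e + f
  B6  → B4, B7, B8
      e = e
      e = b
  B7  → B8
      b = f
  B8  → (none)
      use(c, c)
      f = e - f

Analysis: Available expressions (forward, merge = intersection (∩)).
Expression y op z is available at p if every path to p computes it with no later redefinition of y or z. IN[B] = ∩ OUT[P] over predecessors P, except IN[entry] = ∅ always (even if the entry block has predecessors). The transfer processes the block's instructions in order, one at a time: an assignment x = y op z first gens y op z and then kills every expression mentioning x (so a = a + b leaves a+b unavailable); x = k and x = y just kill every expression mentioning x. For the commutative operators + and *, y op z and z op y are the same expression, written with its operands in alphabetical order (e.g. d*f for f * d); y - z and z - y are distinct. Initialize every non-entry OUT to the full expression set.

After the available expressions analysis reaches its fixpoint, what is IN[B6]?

Answer: {c*c}

Trace:
Per-block solution:
  B0:   IN={}   OUT={}
  B1:   IN={}   OUT={}
  B2:   IN={}   OUT={}
  B3:   IN={}   OUT={c*c}
  B4:   IN={c*c}   OUT={c*c, e+e}
  B5:   IN={c*c, e+e}   OUT={c*c}
  B6:   IN={c*c}   OUT={c*c}
  B7:   IN={}   OUT={}
  B8:   IN={}   OUT={}

Merge at B6: IN[B6] = OUT[B5] = {c*c}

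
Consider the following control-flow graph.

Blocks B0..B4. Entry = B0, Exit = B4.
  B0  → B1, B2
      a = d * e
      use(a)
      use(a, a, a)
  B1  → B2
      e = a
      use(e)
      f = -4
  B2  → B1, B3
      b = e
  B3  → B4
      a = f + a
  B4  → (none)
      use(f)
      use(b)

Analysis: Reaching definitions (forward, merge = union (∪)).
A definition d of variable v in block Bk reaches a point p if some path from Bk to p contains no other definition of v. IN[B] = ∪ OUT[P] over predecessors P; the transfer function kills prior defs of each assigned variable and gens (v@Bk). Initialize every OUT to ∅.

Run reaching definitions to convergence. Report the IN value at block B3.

Answer: {a@B0, b@B2, e@B1, f@B1}

Derivation:
Per-block solution:
  B0:  IN={}  OUT={a@B0}
  B1:  IN={a@B0, b@B2, e@B1, f@B1}  OUT={a@B0, b@B2, e@B1, f@B1}
  B2:  IN={a@B0, b@B2, e@B1, f@B1}  OUT={a@B0, b@B2, e@B1, f@B1}
  B3:  IN={a@B0, b@B2, e@B1, f@B1}  OUT={a@B3, b@B2, e@B1, f@B1}
  B4:  IN={a@B3, b@B2, e@B1, f@B1}  OUT={a@B3, b@B2, e@B1, f@B1}

Merge at B3: IN[B3] = OUT[B2] = {a@B0, b@B2, e@B1, f@B1}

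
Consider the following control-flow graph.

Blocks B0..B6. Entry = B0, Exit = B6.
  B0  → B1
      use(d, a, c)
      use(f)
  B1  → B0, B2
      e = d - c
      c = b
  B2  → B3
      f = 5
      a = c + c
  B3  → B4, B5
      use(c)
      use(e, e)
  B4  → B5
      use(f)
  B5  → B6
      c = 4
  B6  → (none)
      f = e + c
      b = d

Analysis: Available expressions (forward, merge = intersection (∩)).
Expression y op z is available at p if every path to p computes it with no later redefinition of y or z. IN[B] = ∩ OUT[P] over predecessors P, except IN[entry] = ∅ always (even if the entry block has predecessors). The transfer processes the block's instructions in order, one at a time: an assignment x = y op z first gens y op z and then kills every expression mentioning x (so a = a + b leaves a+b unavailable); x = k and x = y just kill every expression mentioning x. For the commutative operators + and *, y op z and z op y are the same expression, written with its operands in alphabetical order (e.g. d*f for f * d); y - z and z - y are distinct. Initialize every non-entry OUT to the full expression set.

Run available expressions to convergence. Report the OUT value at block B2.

Converged values:
  B0: | IN={} | OUT={}
  B1: | IN={} | OUT={}
  B2: | IN={} | OUT={c+c}
  B3: | IN={c+c} | OUT={c+c}
  B4: | IN={c+c} | OUT={c+c}
  B5: | IN={c+c} | OUT={}
  B6: | IN={} | OUT={c+e}

Merge at B2: IN[B2] = OUT[B1] = {}
Applying B2's transfer function to that IN value gives OUT[B2] (row B2 above).

Answer: {c+c}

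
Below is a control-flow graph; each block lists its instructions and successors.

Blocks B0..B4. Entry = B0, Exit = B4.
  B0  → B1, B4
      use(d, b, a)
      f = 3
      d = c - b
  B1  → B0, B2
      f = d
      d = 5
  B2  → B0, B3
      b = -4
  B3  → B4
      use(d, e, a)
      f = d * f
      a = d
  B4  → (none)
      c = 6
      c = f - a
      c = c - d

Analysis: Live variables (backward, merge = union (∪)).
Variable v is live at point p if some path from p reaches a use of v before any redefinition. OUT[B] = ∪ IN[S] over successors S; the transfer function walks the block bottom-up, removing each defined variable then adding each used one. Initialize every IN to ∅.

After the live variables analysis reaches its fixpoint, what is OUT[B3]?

Answer: {a, d, f}

Trace:
Per-block solution:
  B0:  IN={a, b, c, d, e}  OUT={a, b, c, d, e, f}
  B1:  IN={a, b, c, d, e}  OUT={a, b, c, d, e, f}
  B2:  IN={a, c, d, e, f}  OUT={a, b, c, d, e, f}
  B3:  IN={a, d, e, f}  OUT={a, d, f}
  B4:  IN={a, d, f}  OUT={}

Merge at B3: OUT[B3] = IN[B4] = {a, d, f}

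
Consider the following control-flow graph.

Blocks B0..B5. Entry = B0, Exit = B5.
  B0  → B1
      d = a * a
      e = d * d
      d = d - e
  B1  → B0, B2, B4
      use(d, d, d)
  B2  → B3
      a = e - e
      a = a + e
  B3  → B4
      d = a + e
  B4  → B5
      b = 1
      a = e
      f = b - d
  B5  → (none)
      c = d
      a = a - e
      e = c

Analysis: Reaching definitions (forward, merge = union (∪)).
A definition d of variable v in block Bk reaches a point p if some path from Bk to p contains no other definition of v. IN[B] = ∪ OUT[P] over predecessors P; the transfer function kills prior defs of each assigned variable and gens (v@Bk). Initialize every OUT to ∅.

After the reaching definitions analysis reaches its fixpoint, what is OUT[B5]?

Answer: {a@B5, b@B4, c@B5, d@B0, d@B3, e@B5, f@B4}

Working:
Converged values:
  B0: | IN={d@B0, e@B0} | OUT={d@B0, e@B0}
  B1: | IN={d@B0, e@B0} | OUT={d@B0, e@B0}
  B2: | IN={d@B0, e@B0} | OUT={a@B2, d@B0, e@B0}
  B3: | IN={a@B2, d@B0, e@B0} | OUT={a@B2, d@B3, e@B0}
  B4: | IN={a@B2, d@B0, d@B3, e@B0} | OUT={a@B4, b@B4, d@B0, d@B3, e@B0, f@B4}
  B5: | IN={a@B4, b@B4, d@B0, d@B3, e@B0, f@B4} | OUT={a@B5, b@B4, c@B5, d@B0, d@B3, e@B5, f@B4}

Merge at B5: IN[B5] = OUT[B4] = {a@B4, b@B4, d@B0, d@B3, e@B0, f@B4}
Applying B5's transfer function to that IN value gives OUT[B5] (row B5 above).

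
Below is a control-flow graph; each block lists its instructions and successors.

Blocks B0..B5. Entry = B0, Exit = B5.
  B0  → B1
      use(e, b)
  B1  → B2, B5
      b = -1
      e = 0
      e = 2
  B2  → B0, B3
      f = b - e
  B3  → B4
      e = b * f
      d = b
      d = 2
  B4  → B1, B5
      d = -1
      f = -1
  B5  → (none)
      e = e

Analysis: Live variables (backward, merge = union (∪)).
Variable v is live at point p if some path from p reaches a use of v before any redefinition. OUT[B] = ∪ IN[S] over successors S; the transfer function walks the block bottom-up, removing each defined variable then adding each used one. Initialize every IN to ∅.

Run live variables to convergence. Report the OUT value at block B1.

Fixpoint table:
  B0: | IN={b, e} | OUT={}
  B1: | IN={} | OUT={b, e}
  B2: | IN={b, e} | OUT={b, e, f}
  B3: | IN={b, f} | OUT={e}
  B4: | IN={e} | OUT={e}
  B5: | IN={e} | OUT={}

Merge at B1: OUT[B1] = IN[B2] ⊔ IN[B5] = {b, e}

Answer: {b, e}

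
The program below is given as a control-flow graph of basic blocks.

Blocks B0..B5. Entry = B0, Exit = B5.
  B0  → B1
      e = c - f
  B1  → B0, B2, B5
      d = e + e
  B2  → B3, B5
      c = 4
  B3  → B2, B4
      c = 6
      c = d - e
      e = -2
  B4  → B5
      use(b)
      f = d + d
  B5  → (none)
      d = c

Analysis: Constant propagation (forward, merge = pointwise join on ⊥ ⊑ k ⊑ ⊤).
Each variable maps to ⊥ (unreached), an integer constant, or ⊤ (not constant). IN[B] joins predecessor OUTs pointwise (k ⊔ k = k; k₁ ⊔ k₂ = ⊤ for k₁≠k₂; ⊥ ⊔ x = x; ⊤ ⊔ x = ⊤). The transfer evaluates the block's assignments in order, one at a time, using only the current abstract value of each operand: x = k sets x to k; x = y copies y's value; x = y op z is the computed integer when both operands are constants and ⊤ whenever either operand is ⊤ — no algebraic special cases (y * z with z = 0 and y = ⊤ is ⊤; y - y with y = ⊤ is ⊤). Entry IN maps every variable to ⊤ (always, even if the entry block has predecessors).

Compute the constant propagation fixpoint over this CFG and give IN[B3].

Answer: {a: ⊤, b: ⊤, c: 4, d: ⊤, e: ⊤, f: ⊤}

Derivation:
Per-block solution:
  B0: | IN=(all ⊤) | OUT=(all ⊤)
  B1: | IN=(all ⊤) | OUT=(all ⊤)
  B2: | IN=(all ⊤) | OUT={c:4; rest ⊤}
  B3: | IN={c:4; rest ⊤} | OUT={e:-2; rest ⊤}
  B4: | IN={e:-2; rest ⊤} | OUT={e:-2; rest ⊤}
  B5: | IN=(all ⊤) | OUT=(all ⊤)

Merge at B3: IN[B3] = OUT[B2] = {a: ⊤, b: ⊤, c: 4, d: ⊤, e: ⊤, f: ⊤}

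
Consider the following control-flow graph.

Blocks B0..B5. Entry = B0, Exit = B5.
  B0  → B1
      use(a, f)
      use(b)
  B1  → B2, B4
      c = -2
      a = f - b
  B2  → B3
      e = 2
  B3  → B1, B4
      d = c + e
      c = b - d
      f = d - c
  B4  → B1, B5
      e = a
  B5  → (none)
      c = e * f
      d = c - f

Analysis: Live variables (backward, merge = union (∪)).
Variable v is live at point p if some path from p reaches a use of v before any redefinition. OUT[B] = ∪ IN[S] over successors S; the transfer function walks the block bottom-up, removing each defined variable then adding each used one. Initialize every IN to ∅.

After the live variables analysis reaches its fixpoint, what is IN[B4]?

Answer: {a, b, f}

Working:
Per-block solution:
  B0:  IN={a, b, f}  OUT={b, f}
  B1:  IN={b, f}  OUT={a, b, c, f}
  B2:  IN={a, b, c}  OUT={a, b, c, e}
  B3:  IN={a, b, c, e}  OUT={a, b, f}
  B4:  IN={a, b, f}  OUT={b, e, f}
  B5:  IN={e, f}  OUT={}

Merge at B4: OUT[B4] = IN[B1] ⊔ IN[B5] = {b, e, f}
Applying B4's transfer function to that OUT value gives IN[B4] (row B4 above).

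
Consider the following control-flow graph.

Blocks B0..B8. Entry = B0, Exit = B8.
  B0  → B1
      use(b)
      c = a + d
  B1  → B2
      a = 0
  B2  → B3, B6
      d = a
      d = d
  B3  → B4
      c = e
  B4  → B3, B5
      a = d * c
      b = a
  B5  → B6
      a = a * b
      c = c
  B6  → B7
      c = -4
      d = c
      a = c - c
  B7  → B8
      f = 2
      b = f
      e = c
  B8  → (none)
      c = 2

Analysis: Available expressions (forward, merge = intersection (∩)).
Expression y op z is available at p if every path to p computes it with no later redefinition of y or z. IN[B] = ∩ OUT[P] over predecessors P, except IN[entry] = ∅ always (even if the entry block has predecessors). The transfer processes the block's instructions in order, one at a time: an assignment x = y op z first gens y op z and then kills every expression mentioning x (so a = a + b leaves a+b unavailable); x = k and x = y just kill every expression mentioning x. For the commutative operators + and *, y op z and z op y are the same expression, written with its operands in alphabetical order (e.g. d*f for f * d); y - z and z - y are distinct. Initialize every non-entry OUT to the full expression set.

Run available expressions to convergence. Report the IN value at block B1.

Per-block solution:
  B0:  IN={}  OUT={a+d}
  B1:  IN={a+d}  OUT={}
  B2:  IN={}  OUT={}
  B3:  IN={}  OUT={}
  B4:  IN={}  OUT={c*d}
  B5:  IN={c*d}  OUT={}
  B6:  IN={}  OUT={c-c}
  B7:  IN={c-c}  OUT={c-c}
  B8:  IN={c-c}  OUT={}

Merge at B1: IN[B1] = OUT[B0] = {a+d}

Answer: {a+d}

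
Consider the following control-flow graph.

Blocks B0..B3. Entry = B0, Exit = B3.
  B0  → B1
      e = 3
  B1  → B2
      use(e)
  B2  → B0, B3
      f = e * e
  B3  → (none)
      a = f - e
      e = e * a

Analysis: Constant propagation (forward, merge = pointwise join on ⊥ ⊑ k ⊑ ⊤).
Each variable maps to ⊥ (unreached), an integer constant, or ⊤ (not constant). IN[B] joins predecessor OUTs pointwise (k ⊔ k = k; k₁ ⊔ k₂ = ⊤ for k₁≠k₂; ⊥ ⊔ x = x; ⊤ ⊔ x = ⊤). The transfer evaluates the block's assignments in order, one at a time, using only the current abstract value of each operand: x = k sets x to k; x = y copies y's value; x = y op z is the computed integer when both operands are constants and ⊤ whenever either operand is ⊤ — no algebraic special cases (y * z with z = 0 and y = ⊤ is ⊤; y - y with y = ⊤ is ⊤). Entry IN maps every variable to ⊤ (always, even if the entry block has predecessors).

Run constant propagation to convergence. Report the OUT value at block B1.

Answer: {a: ⊤, b: ⊤, c: ⊤, d: ⊤, e: 3, f: ⊤}

Working:
Per-block solution:
  B0:  IN=(all ⊤)  OUT={e:3; rest ⊤}
  B1:  IN={e:3; rest ⊤}  OUT={e:3; rest ⊤}
  B2:  IN={e:3; rest ⊤}  OUT={e:3, f:9; rest ⊤}
  B3:  IN={e:3, f:9; rest ⊤}  OUT={a:6, e:18, f:9; rest ⊤}

Merge at B1: IN[B1] = OUT[B0] = {a: ⊤, b: ⊤, c: ⊤, d: ⊤, e: 3, f: ⊤}
Applying B1's transfer function to that IN value gives OUT[B1] (row B1 above).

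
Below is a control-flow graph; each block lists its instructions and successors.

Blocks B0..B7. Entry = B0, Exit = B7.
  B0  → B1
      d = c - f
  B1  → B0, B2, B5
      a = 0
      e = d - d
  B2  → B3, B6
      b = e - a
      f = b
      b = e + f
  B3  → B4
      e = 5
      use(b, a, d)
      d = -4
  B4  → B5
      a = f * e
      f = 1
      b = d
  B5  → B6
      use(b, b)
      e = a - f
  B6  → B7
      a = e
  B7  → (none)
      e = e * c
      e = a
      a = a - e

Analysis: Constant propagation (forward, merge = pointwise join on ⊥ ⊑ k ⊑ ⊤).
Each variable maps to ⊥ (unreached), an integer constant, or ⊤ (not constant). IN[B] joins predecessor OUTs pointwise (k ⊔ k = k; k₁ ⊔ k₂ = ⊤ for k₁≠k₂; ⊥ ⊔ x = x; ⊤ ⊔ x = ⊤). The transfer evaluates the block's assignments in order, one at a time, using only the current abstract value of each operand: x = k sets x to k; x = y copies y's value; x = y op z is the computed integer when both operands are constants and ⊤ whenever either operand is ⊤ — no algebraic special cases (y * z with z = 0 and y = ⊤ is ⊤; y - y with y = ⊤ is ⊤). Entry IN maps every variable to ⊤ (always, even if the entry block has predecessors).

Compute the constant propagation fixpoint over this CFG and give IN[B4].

Answer: {a: 0, b: ⊤, c: ⊤, d: -4, e: 5, f: ⊤}

Trace:
Fixpoint table:
  B0: | IN=(all ⊤) | OUT=(all ⊤)
  B1: | IN=(all ⊤) | OUT={a:0; rest ⊤}
  B2: | IN={a:0; rest ⊤} | OUT={a:0; rest ⊤}
  B3: | IN={a:0; rest ⊤} | OUT={a:0, d:-4, e:5; rest ⊤}
  B4: | IN={a:0, d:-4, e:5; rest ⊤} | OUT={b:-4, d:-4, e:5, f:1; rest ⊤}
  B5: | IN=(all ⊤) | OUT=(all ⊤)
  B6: | IN=(all ⊤) | OUT=(all ⊤)
  B7: | IN=(all ⊤) | OUT=(all ⊤)

Merge at B4: IN[B4] = OUT[B3] = {a: 0, b: ⊤, c: ⊤, d: -4, e: 5, f: ⊤}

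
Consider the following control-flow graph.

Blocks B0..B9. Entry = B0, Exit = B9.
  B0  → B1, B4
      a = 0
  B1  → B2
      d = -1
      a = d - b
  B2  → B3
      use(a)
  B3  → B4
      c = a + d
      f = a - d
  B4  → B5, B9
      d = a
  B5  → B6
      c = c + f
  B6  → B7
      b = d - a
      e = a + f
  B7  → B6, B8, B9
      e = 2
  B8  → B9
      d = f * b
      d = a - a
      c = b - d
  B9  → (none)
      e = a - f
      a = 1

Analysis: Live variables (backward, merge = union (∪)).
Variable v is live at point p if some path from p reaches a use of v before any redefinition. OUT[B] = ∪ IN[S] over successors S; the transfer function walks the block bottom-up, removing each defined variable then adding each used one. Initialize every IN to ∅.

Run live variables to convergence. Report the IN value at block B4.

Answer: {a, c, f}

Trace:
Fixpoint table:
  B0:  IN={b, c, f}  OUT={a, b, c, f}
  B1:  IN={b}  OUT={a, d}
  B2:  IN={a, d}  OUT={a, d}
  B3:  IN={a, d}  OUT={a, c, f}
  B4:  IN={a, c, f}  OUT={a, c, d, f}
  B5:  IN={a, c, d, f}  OUT={a, d, f}
  B6:  IN={a, d, f}  OUT={a, b, d, f}
  B7:  IN={a, b, d, f}  OUT={a, b, d, f}
  B8:  IN={a, b, f}  OUT={a, f}
  B9:  IN={a, f}  OUT={}

Merge at B4: OUT[B4] = IN[B5] ⊔ IN[B9] = {a, c, d, f}
Applying B4's transfer function to that OUT value gives IN[B4] (row B4 above).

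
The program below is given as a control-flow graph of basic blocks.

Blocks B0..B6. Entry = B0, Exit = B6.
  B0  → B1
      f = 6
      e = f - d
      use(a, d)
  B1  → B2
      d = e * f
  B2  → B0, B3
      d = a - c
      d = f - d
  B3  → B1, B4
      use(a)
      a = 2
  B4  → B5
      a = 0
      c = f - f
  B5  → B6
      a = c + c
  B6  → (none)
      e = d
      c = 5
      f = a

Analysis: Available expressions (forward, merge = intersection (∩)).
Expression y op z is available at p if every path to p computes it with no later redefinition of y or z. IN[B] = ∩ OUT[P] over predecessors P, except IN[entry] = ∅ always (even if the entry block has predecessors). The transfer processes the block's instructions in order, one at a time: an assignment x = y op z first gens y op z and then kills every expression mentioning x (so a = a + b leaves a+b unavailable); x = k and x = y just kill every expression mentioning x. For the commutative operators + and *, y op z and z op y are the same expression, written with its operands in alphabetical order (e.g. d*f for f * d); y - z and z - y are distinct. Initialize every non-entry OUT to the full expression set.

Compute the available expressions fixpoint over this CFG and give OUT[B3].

Answer: {e*f}

Working:
Fixpoint table:
  B0: | IN={} | OUT={f-d}
  B1: | IN={} | OUT={e*f}
  B2: | IN={e*f} | OUT={a-c, e*f}
  B3: | IN={a-c, e*f} | OUT={e*f}
  B4: | IN={e*f} | OUT={e*f, f-f}
  B5: | IN={e*f, f-f} | OUT={c+c, e*f, f-f}
  B6: | IN={c+c, e*f, f-f} | OUT={}

Merge at B3: IN[B3] = OUT[B2] = {a-c, e*f}
Applying B3's transfer function to that IN value gives OUT[B3] (row B3 above).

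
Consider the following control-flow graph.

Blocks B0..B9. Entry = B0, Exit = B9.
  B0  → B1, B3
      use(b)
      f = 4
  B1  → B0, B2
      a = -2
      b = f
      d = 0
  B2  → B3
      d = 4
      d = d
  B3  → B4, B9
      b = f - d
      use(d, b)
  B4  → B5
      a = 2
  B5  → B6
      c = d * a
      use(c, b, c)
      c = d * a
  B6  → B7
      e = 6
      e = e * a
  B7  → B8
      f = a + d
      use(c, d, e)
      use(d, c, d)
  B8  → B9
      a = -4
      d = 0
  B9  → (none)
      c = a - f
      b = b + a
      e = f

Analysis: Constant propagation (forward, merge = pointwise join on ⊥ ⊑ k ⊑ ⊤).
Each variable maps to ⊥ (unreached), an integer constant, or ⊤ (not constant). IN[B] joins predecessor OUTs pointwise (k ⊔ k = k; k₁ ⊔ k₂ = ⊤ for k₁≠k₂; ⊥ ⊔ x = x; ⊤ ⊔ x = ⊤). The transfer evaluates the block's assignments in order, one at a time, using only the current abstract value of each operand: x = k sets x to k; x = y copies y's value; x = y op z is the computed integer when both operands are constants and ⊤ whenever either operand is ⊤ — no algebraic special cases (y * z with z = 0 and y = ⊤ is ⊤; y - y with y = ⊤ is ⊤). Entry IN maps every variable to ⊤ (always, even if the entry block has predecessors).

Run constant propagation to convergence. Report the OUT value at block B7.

Answer: {a: 2, b: ⊤, c: ⊤, d: ⊤, e: 12, f: ⊤}

Trace:
Converged values:
  B0:   IN=(all ⊤)   OUT={f:4; rest ⊤}
  B1:   IN={f:4; rest ⊤}   OUT={a:-2, b:4, d:0, f:4; rest ⊤}
  B2:   IN={a:-2, b:4, d:0, f:4; rest ⊤}   OUT={a:-2, b:4, d:4, f:4; rest ⊤}
  B3:   IN={f:4; rest ⊤}   OUT={f:4; rest ⊤}
  B4:   IN={f:4; rest ⊤}   OUT={a:2, f:4; rest ⊤}
  B5:   IN={a:2, f:4; rest ⊤}   OUT={a:2, f:4; rest ⊤}
  B6:   IN={a:2, f:4; rest ⊤}   OUT={a:2, e:12, f:4; rest ⊤}
  B7:   IN={a:2, e:12, f:4; rest ⊤}   OUT={a:2, e:12; rest ⊤}
  B8:   IN={a:2, e:12; rest ⊤}   OUT={a:-4, d:0, e:12; rest ⊤}
  B9:   IN=(all ⊤)   OUT=(all ⊤)

Merge at B7: IN[B7] = OUT[B6] = {a: 2, b: ⊤, c: ⊤, d: ⊤, e: 12, f: 4}
Applying B7's transfer function to that IN value gives OUT[B7] (row B7 above).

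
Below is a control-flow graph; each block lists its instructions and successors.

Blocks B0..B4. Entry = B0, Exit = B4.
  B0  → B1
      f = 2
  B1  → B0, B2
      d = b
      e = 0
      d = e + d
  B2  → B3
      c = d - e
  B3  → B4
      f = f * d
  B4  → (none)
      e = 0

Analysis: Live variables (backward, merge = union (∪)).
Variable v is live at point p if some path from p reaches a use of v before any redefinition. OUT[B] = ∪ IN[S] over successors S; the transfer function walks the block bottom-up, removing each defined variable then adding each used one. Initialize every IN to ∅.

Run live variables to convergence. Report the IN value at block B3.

Fixpoint table:
  B0:  IN={b}  OUT={b, f}
  B1:  IN={b, f}  OUT={b, d, e, f}
  B2:  IN={d, e, f}  OUT={d, f}
  B3:  IN={d, f}  OUT={}
  B4:  IN={}  OUT={}

Merge at B3: OUT[B3] = IN[B4] = {}
Applying B3's transfer function to that OUT value gives IN[B3] (row B3 above).

Answer: {d, f}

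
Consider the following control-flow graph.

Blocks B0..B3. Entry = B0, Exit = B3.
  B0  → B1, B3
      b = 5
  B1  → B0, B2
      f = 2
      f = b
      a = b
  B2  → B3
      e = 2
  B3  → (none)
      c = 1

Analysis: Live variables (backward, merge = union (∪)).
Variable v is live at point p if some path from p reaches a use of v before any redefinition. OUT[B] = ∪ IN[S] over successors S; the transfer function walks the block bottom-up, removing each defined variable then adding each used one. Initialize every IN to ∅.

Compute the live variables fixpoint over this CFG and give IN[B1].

Converged values:
  B0: | IN={} | OUT={b}
  B1: | IN={b} | OUT={}
  B2: | IN={} | OUT={}
  B3: | IN={} | OUT={}

Merge at B1: OUT[B1] = IN[B0] ⊔ IN[B2] = {}
Applying B1's transfer function to that OUT value gives IN[B1] (row B1 above).

Answer: {b}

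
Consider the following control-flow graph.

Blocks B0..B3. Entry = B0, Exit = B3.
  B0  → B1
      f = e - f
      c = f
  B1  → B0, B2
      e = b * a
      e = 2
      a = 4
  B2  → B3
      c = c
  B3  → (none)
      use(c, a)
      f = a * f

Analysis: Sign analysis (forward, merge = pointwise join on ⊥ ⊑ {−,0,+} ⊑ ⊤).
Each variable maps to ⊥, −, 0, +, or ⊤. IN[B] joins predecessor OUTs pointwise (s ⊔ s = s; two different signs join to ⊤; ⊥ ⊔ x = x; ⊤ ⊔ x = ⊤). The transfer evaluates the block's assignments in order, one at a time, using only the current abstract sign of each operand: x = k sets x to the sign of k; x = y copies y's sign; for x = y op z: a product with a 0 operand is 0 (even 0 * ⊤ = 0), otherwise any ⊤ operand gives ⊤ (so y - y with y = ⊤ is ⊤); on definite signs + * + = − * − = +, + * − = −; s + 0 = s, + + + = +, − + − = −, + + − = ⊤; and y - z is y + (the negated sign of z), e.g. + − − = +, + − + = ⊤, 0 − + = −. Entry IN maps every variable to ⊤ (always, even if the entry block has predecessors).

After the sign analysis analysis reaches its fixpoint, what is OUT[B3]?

Answer: {a: +, b: ⊤, c: ⊤, d: ⊤, e: +, f: ⊤}

Derivation:
Converged values:
  B0:   IN=(all ⊤)   OUT=(all ⊤)
  B1:   IN=(all ⊤)   OUT={a:+, e:+; rest ⊤}
  B2:   IN={a:+, e:+; rest ⊤}   OUT={a:+, e:+; rest ⊤}
  B3:   IN={a:+, e:+; rest ⊤}   OUT={a:+, e:+; rest ⊤}

Merge at B3: IN[B3] = OUT[B2] = {a: +, b: ⊤, c: ⊤, d: ⊤, e: +, f: ⊤}
Applying B3's transfer function to that IN value gives OUT[B3] (row B3 above).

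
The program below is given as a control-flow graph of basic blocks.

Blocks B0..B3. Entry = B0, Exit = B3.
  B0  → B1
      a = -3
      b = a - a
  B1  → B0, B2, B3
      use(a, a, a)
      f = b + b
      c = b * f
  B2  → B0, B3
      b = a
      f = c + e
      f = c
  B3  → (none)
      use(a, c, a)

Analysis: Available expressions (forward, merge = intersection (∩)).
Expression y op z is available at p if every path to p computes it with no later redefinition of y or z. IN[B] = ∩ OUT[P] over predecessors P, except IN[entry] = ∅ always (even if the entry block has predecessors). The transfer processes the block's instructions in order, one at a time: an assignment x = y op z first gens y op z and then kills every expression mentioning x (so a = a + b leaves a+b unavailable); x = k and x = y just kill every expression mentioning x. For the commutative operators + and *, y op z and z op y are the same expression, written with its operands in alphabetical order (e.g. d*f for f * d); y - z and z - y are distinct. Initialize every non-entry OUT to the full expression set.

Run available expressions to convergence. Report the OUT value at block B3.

Converged values:
  B0:   IN={}   OUT={a-a}
  B1:   IN={a-a}   OUT={a-a, b*f, b+b}
  B2:   IN={a-a, b*f, b+b}   OUT={a-a, c+e}
  B3:   IN={a-a}   OUT={a-a}

Merge at B3: IN[B3] = OUT[B1] ∩ OUT[B2] = {a-a}
Applying B3's transfer function to that IN value gives OUT[B3] (row B3 above).

Answer: {a-a}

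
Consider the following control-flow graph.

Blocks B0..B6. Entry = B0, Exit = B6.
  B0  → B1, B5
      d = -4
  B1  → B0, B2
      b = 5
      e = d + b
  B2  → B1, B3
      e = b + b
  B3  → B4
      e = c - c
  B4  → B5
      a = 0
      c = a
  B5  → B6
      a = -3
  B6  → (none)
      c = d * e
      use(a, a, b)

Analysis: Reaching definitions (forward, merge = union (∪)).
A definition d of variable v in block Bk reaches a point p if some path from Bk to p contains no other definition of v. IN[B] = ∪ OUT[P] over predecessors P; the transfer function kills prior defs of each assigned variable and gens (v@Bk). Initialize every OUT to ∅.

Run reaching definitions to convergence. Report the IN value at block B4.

Converged values:
  B0:   IN={b@B1, d@B0, e@B1}   OUT={b@B1, d@B0, e@B1}
  B1:   IN={b@B1, d@B0, e@B1, e@B2}   OUT={b@B1, d@B0, e@B1}
  B2:   IN={b@B1, d@B0, e@B1}   OUT={b@B1, d@B0, e@B2}
  B3:   IN={b@B1, d@B0, e@B2}   OUT={b@B1, d@B0, e@B3}
  B4:   IN={b@B1, d@B0, e@B3}   OUT={a@B4, b@B1, c@B4, d@B0, e@B3}
  B5:   IN={a@B4, b@B1, c@B4, d@B0, e@B1, e@B3}   OUT={a@B5, b@B1, c@B4, d@B0, e@B1, e@B3}
  B6:   IN={a@B5, b@B1, c@B4, d@B0, e@B1, e@B3}   OUT={a@B5, b@B1, c@B6, d@B0, e@B1, e@B3}

Merge at B4: IN[B4] = OUT[B3] = {b@B1, d@B0, e@B3}

Answer: {b@B1, d@B0, e@B3}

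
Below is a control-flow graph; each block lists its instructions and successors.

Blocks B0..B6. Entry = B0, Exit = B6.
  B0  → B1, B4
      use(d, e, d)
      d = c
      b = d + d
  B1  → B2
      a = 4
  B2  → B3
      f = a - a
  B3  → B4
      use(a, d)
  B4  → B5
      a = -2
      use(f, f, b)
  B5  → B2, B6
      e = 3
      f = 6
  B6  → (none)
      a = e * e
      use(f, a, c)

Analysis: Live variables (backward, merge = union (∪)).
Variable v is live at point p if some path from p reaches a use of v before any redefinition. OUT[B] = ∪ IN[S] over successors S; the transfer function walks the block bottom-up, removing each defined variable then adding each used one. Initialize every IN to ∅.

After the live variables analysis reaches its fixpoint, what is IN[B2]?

Converged values:
  B0:   IN={c, d, e, f}   OUT={b, c, d, f}
  B1:   IN={b, c, d}   OUT={a, b, c, d}
  B2:   IN={a, b, c, d}   OUT={a, b, c, d, f}
  B3:   IN={a, b, c, d, f}   OUT={b, c, d, f}
  B4:   IN={b, c, d, f}   OUT={a, b, c, d}
  B5:   IN={a, b, c, d}   OUT={a, b, c, d, e, f}
  B6:   IN={c, e, f}   OUT={}

Merge at B2: OUT[B2] = IN[B3] = {a, b, c, d, f}
Applying B2's transfer function to that OUT value gives IN[B2] (row B2 above).

Answer: {a, b, c, d}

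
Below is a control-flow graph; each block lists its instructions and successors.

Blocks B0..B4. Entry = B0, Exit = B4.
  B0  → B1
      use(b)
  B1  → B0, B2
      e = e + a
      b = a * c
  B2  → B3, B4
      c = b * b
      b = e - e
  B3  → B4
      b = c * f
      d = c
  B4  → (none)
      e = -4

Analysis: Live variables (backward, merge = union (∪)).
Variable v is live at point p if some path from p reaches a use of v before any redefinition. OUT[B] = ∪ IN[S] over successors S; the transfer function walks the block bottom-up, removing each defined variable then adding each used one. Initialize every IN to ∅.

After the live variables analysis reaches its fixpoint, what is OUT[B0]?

Answer: {a, c, e, f}

Working:
Per-block solution:
  B0:   IN={a, b, c, e, f}   OUT={a, c, e, f}
  B1:   IN={a, c, e, f}   OUT={a, b, c, e, f}
  B2:   IN={b, e, f}   OUT={c, f}
  B3:   IN={c, f}   OUT={}
  B4:   IN={}   OUT={}

Merge at B0: OUT[B0] = IN[B1] = {a, c, e, f}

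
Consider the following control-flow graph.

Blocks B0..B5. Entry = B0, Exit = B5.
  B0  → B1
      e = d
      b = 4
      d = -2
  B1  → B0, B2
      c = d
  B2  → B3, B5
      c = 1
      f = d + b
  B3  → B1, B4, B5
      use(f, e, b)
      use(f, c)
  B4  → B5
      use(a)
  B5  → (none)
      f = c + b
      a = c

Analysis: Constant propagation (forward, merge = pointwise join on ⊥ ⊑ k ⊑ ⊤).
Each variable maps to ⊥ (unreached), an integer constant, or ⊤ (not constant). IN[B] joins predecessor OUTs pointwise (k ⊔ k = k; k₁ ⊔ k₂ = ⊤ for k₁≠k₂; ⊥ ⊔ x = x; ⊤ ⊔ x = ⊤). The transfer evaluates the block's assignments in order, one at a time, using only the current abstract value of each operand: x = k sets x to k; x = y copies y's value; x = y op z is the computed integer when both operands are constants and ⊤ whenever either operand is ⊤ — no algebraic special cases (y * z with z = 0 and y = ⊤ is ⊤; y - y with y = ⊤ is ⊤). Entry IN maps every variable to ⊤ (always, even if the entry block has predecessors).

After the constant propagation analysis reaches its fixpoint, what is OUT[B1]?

Converged values:
  B0:  IN=(all ⊤)  OUT={b:4, d:-2; rest ⊤}
  B1:  IN={b:4, d:-2; rest ⊤}  OUT={b:4, c:-2, d:-2; rest ⊤}
  B2:  IN={b:4, c:-2, d:-2; rest ⊤}  OUT={b:4, c:1, d:-2, f:2; rest ⊤}
  B3:  IN={b:4, c:1, d:-2, f:2; rest ⊤}  OUT={b:4, c:1, d:-2, f:2; rest ⊤}
  B4:  IN={b:4, c:1, d:-2, f:2; rest ⊤}  OUT={b:4, c:1, d:-2, f:2; rest ⊤}
  B5:  IN={b:4, c:1, d:-2, f:2; rest ⊤}  OUT={a:1, b:4, c:1, d:-2, f:5; rest ⊤}

Merge at B1: IN[B1] = OUT[B0] ⊔ OUT[B3] = {a: ⊤, b: 4, c: ⊤, d: -2, e: ⊤, f: ⊤}
Applying B1's transfer function to that IN value gives OUT[B1] (row B1 above).

Answer: {a: ⊤, b: 4, c: -2, d: -2, e: ⊤, f: ⊤}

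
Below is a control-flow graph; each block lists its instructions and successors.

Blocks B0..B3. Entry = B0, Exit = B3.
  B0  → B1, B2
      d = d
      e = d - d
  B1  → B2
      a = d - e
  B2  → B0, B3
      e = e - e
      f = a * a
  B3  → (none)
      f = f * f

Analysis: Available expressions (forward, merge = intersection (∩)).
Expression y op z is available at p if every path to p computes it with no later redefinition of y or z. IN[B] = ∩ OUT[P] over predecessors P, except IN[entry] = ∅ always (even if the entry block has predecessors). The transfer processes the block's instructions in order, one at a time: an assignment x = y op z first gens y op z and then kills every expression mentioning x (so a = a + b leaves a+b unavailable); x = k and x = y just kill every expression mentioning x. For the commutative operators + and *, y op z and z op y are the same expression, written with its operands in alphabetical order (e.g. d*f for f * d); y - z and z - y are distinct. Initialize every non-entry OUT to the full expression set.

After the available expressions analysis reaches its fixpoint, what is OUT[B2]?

Fixpoint table:
  B0: | IN={} | OUT={d-d}
  B1: | IN={d-d} | OUT={d-d, d-e}
  B2: | IN={d-d} | OUT={a*a, d-d}
  B3: | IN={a*a, d-d} | OUT={a*a, d-d}

Merge at B2: IN[B2] = OUT[B0] ∩ OUT[B1] = {d-d}
Applying B2's transfer function to that IN value gives OUT[B2] (row B2 above).

Answer: {a*a, d-d}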